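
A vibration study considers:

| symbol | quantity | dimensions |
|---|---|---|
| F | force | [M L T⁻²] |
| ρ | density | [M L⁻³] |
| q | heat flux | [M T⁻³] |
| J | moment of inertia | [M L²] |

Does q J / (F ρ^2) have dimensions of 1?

Sum the exponent of each base dimension across the product:
  M: −[F]_M − 2·[ρ]_M + [q]_M + [J]_M = −(1) − 2·(1) + (1) + (1) = -1
  L: −[F]_L − 2·[ρ]_L + [q]_L + [J]_L = −(1) − 2·(-3) + (0) + (2) = 7
  T: −[F]_T − 2·[ρ]_T + [q]_T + [J]_T = −(-2) − 2·(0) + (-3) + (0) = -1
Net dimensions [M⁻¹ L⁷ T⁻¹] ≠ [1] — not dimensionless.

no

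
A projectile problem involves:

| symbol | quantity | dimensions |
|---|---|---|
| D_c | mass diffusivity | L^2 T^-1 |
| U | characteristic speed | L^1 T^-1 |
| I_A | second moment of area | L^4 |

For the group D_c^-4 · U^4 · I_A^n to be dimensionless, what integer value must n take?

Balance the L exponent: (4)·n from I_A, plus −4·(2) + 4·(1) = -4 from the rest, must sum to zero.
4n − 4 = 0, so n = 1.

1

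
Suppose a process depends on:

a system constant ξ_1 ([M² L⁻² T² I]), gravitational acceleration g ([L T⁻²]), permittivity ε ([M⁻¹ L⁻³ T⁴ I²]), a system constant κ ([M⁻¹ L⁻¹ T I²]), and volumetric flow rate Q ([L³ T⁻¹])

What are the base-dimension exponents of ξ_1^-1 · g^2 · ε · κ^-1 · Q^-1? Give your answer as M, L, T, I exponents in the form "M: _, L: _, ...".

M: -2, L: -1, T: -2, I: -1

Collect each base-dimension exponent across the product:
  M: −(2) + 2·(0) + (-1) − (-1) − (0) = -2
  L: −(-2) + 2·(1) + (-3) − (-1) − (3) = -1
  T: −(2) + 2·(-2) + (4) − (1) − (-1) = -2
  I: −(1) + 2·(0) + (2) − (2) − (0) = -1
So the dimensions are [M⁻² L⁻¹ T⁻² I⁻¹].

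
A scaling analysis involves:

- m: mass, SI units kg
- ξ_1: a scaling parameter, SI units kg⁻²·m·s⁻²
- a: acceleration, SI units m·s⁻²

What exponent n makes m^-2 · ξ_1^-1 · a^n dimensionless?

Balance the L exponent: (1)·n from a, plus −2·(0) − (1) = -1 from the rest, must sum to zero.
n − 1 = 0, so n = 1.

1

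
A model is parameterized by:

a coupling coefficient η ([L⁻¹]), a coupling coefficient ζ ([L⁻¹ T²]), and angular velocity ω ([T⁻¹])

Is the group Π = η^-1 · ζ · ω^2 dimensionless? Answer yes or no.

Sum the exponent of each base dimension across the product:
  L: −[η]_L + [ζ]_L + 2·[ω]_L = −(-1) + (-1) + 2·(0) = 0
  T: −[η]_T + [ζ]_T + 2·[ω]_T = −(0) + (2) + 2·(-1) = 0
All base exponents vanish — dimensionless.

yes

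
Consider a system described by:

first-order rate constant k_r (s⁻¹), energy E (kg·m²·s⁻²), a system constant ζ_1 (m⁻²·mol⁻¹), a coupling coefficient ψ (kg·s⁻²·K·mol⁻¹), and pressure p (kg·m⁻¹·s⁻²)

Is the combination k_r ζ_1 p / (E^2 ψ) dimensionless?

no

Sum the exponent of each base dimension across the product:
  M: [k_r]_M − 2·[E]_M + [ζ_1]_M − [ψ]_M + [p]_M = (0) − 2·(1) + (0) − (1) + (1) = -2
  L: [k_r]_L − 2·[E]_L + [ζ_1]_L − [ψ]_L + [p]_L = (0) − 2·(2) + (-2) − (0) + (-1) = -7
  T: [k_r]_T − 2·[E]_T + [ζ_1]_T − [ψ]_T + [p]_T = (-1) − 2·(-2) + (0) − (-2) + (-2) = 3
  Θ: [k_r]_Θ − 2·[E]_Θ + [ζ_1]_Θ − [ψ]_Θ + [p]_Θ = (0) − 2·(0) + (0) − (1) + (0) = -1
  N: [k_r]_N − 2·[E]_N + [ζ_1]_N − [ψ]_N + [p]_N = (0) − 2·(0) + (-1) − (-1) + (0) = 0
Net dimensions [M⁻² L⁻⁷ T³ Θ⁻¹] ≠ [1] — not dimensionless.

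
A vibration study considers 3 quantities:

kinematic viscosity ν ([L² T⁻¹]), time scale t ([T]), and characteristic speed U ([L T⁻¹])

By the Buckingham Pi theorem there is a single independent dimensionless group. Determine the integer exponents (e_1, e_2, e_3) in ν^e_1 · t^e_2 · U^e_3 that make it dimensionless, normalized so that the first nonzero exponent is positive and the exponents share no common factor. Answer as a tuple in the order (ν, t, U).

L: e_1·(2) + e_2·(0) + e_3·(1) = 0
T: e_1·(-1) + e_2·(1) + e_3·(-1) = 0
Solving this homogeneous linear system for the smallest-integer solution (first nonzero entry positive) gives (1, -1, -2).

(1, -1, -2)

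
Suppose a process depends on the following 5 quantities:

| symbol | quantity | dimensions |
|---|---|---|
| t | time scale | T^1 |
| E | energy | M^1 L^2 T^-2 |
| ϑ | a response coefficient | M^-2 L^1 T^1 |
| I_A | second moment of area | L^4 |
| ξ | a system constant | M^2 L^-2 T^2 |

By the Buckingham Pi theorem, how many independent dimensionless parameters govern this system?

There are 5 variables and 3 base dimensions (M, L, T).
The dimension matrix has rank 3.
Independent dimensionless groups: 5 − 3 = 2.

2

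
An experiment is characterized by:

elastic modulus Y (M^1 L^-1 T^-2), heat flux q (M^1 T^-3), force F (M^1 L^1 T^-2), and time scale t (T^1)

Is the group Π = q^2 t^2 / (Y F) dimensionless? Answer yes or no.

Sum the exponent of each base dimension across the product:
  M: −[Y]_M + 2·[q]_M − [F]_M + 2·[t]_M = −(1) + 2·(1) − (1) + 2·(0) = 0
  L: −[Y]_L + 2·[q]_L − [F]_L + 2·[t]_L = −(-1) + 2·(0) − (1) + 2·(0) = 0
  T: −[Y]_T + 2·[q]_T − [F]_T + 2·[t]_T = −(-2) + 2·(-3) − (-2) + 2·(1) = 0
  Θ: −[Y]_Θ + 2·[q]_Θ − [F]_Θ + 2·[t]_Θ = −(0) + 2·(0) − (0) + 2·(0) = 0
All base exponents vanish — dimensionless.

yes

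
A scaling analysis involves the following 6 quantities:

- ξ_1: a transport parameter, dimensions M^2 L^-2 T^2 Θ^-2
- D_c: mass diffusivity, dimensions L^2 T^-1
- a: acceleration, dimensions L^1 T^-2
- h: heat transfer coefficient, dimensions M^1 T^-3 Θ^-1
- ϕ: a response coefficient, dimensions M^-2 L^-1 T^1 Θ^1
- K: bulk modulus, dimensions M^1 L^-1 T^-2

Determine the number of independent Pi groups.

There are 6 variables and 4 base dimensions (M, L, T, Θ).
The dimension matrix has rank 4.
Independent dimensionless groups: 6 − 4 = 2.

2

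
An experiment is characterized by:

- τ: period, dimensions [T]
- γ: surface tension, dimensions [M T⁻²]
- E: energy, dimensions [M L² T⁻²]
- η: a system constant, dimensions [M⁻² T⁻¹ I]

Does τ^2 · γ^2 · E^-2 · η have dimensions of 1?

Sum the exponent of each base dimension across the product:
  M: 2·[τ]_M + 2·[γ]_M − 2·[E]_M + [η]_M = 2·(0) + 2·(1) − 2·(1) + (-2) = -2
  L: 2·[τ]_L + 2·[γ]_L − 2·[E]_L + [η]_L = 2·(0) + 2·(0) − 2·(2) + (0) = -4
  T: 2·[τ]_T + 2·[γ]_T − 2·[E]_T + [η]_T = 2·(1) + 2·(-2) − 2·(-2) + (-1) = 1
  I: 2·[τ]_I + 2·[γ]_I − 2·[E]_I + [η]_I = 2·(0) + 2·(0) − 2·(0) + (1) = 1
Net dimensions [M⁻² L⁻⁴ T I] ≠ [1] — not dimensionless.

no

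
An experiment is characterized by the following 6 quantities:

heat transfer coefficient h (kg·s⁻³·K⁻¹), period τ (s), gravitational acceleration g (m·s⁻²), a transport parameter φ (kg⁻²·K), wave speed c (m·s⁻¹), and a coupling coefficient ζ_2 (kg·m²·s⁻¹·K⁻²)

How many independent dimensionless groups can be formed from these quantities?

2

There are 6 variables and 4 base dimensions (M, L, T, Θ).
The dimension matrix has rank 4.
Independent dimensionless groups: 6 − 4 = 2.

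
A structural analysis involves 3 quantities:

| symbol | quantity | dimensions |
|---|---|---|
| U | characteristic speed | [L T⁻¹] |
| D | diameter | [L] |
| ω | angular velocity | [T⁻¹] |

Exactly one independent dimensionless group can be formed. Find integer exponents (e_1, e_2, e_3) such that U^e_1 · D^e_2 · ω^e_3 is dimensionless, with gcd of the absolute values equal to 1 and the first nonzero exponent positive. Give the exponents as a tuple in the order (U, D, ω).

(1, -1, -1)

L: e_1·(1) + e_2·(1) + e_3·(0) = 0
T: e_1·(-1) + e_2·(0) + e_3·(-1) = 0
Solving this homogeneous linear system for the smallest-integer solution (first nonzero entry positive) gives (1, -1, -1).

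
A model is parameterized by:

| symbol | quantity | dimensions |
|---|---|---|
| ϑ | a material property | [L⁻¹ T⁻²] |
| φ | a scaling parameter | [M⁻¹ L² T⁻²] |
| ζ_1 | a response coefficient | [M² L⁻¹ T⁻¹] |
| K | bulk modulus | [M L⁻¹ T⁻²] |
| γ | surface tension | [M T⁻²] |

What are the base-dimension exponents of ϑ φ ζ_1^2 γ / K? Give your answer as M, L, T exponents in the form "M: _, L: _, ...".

M: 3, L: 0, T: -6

Collect each base-dimension exponent across the product:
  M: (0) + (-1) + 2·(2) − (1) + (1) = 3
  L: (-1) + (2) + 2·(-1) − (-1) + (0) = 0
  T: (-2) + (-2) + 2·(-1) − (-2) + (-2) = -6
So the dimensions are [M³ T⁻⁶].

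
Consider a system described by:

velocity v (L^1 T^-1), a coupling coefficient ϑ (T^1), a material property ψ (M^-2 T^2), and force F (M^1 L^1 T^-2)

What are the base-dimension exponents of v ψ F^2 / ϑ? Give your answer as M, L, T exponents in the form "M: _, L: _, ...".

Collect each base-dimension exponent across the product:
  M: (0) − (0) + (-2) + 2·(1) = 0
  L: (1) − (0) + (0) + 2·(1) = 3
  T: (-1) − (1) + (2) + 2·(-2) = -4
So the dimensions are [L³ T⁻⁴].

M: 0, L: 3, T: -4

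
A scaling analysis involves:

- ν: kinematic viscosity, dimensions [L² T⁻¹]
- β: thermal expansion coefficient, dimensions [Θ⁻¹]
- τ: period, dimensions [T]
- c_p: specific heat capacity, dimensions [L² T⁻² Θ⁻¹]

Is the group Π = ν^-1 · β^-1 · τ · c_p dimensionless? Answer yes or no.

Sum the exponent of each base dimension across the product:
  M: −[ν]_M − [β]_M + [τ]_M + [c_p]_M = −(0) − (0) + (0) + (0) = 0
  L: −[ν]_L − [β]_L + [τ]_L + [c_p]_L = −(2) − (0) + (0) + (2) = 0
  T: −[ν]_T − [β]_T + [τ]_T + [c_p]_T = −(-1) − (0) + (1) + (-2) = 0
  Θ: −[ν]_Θ − [β]_Θ + [τ]_Θ + [c_p]_Θ = −(0) − (-1) + (0) + (-1) = 0
All base exponents vanish — dimensionless.

yes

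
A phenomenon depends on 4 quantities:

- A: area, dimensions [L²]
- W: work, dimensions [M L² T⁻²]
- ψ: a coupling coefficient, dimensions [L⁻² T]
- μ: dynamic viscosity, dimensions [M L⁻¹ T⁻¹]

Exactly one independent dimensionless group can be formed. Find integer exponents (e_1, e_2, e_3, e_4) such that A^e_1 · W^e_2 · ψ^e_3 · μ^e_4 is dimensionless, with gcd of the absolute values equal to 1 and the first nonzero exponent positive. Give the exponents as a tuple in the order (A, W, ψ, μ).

(1, -2, -2, 2)

M: e_1·(0) + e_2·(1) + e_3·(0) + e_4·(1) = 0
L: e_1·(2) + e_2·(2) + e_3·(-2) + e_4·(-1) = 0
T: e_1·(0) + e_2·(-2) + e_3·(1) + e_4·(-1) = 0
Solving this homogeneous linear system for the smallest-integer solution (first nonzero entry positive) gives (1, -2, -2, 2).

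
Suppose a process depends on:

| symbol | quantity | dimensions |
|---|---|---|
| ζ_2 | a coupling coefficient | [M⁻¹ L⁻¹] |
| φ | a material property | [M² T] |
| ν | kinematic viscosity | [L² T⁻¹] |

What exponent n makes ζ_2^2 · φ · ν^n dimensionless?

1

Balance the L exponent: (2)·n from ν, plus 2·(-1) + (0) = -2 from the rest, must sum to zero.
2n − 2 = 0, so n = 1.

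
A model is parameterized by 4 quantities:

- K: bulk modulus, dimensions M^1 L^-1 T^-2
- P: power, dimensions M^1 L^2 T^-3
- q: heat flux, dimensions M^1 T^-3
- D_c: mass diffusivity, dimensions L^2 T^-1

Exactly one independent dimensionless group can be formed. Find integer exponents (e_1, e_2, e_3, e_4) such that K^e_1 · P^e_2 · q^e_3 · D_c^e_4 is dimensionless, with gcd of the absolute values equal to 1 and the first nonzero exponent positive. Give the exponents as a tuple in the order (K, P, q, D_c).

(2, -1, -1, 2)

M: e_1·(1) + e_2·(1) + e_3·(1) + e_4·(0) = 0
L: e_1·(-1) + e_2·(2) + e_3·(0) + e_4·(2) = 0
T: e_1·(-2) + e_2·(-3) + e_3·(-3) + e_4·(-1) = 0
Solving this homogeneous linear system for the smallest-integer solution (first nonzero entry positive) gives (2, -1, -1, 2).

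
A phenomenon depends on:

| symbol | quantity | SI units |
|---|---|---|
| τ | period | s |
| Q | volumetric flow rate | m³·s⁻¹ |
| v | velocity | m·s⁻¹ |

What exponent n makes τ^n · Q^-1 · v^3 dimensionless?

Balance the T exponent: (1)·n from τ, plus −(-1) + 3·(-1) = -2 from the rest, must sum to zero.
n − 2 = 0, so n = 2.

2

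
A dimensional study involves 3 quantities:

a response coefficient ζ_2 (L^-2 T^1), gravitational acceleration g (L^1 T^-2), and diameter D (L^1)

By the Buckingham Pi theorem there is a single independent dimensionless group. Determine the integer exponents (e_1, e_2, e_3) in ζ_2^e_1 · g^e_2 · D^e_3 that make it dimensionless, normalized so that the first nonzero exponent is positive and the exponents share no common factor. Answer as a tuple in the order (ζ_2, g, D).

L: e_1·(-2) + e_2·(1) + e_3·(1) = 0
T: e_1·(1) + e_2·(-2) + e_3·(0) = 0
Solving this homogeneous linear system for the smallest-integer solution (first nonzero entry positive) gives (2, 1, 3).

(2, 1, 3)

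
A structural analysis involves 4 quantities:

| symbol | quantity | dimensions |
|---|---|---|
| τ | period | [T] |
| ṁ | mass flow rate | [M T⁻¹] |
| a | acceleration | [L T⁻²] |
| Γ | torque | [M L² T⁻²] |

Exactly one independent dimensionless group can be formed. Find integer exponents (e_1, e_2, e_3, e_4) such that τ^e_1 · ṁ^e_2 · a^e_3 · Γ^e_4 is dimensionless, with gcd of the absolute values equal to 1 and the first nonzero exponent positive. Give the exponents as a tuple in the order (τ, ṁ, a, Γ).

(3, 1, 2, -1)

M: e_1·(0) + e_2·(1) + e_3·(0) + e_4·(1) = 0
L: e_1·(0) + e_2·(0) + e_3·(1) + e_4·(2) = 0
T: e_1·(1) + e_2·(-1) + e_3·(-2) + e_4·(-2) = 0
Solving this homogeneous linear system for the smallest-integer solution (first nonzero entry positive) gives (3, 1, 2, -1).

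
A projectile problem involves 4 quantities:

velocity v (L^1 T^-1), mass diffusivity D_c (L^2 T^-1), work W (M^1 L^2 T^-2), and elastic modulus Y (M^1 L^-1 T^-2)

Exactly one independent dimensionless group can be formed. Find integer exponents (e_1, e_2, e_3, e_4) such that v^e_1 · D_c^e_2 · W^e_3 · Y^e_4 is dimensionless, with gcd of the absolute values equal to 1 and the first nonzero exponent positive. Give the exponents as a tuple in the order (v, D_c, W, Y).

M: e_1·(0) + e_2·(0) + e_3·(1) + e_4·(1) = 0
L: e_1·(1) + e_2·(2) + e_3·(2) + e_4·(-1) = 0
T: e_1·(-1) + e_2·(-1) + e_3·(-2) + e_4·(-2) = 0
Solving this homogeneous linear system for the smallest-integer solution (first nonzero entry positive) gives (3, -3, 1, -1).

(3, -3, 1, -1)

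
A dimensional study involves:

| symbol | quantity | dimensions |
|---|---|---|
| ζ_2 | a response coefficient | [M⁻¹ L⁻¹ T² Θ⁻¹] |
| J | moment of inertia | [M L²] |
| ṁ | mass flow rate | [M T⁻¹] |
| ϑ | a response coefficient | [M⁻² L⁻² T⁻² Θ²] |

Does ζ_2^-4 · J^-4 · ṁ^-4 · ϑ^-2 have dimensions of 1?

Sum the exponent of each base dimension across the product:
  M: −4·[ζ_2]_M − 4·[J]_M − 4·[ṁ]_M − 2·[ϑ]_M = −4·(-1) − 4·(1) − 4·(1) − 2·(-2) = 0
  L: −4·[ζ_2]_L − 4·[J]_L − 4·[ṁ]_L − 2·[ϑ]_L = −4·(-1) − 4·(2) − 4·(0) − 2·(-2) = 0
  T: −4·[ζ_2]_T − 4·[J]_T − 4·[ṁ]_T − 2·[ϑ]_T = −4·(2) − 4·(0) − 4·(-1) − 2·(-2) = 0
  Θ: −4·[ζ_2]_Θ − 4·[J]_Θ − 4·[ṁ]_Θ − 2·[ϑ]_Θ = −4·(-1) − 4·(0) − 4·(0) − 2·(2) = 0
All base exponents vanish — dimensionless.

yes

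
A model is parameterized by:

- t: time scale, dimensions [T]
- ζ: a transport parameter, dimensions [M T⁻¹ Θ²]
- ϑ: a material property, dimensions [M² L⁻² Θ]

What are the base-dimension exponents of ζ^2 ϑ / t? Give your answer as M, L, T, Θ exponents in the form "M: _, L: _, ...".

M: 4, L: -2, T: -3, Θ: 5

Collect each base-dimension exponent across the product:
  M: −(0) + 2·(1) + (2) = 4
  L: −(0) + 2·(0) + (-2) = -2
  T: −(1) + 2·(-1) + (0) = -3
  Θ: −(0) + 2·(2) + (1) = 5
So the dimensions are [M⁴ L⁻² T⁻³ Θ⁵].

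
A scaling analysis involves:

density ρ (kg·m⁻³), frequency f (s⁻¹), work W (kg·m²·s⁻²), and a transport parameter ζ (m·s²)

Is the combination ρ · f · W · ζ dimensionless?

Sum the exponent of each base dimension across the product:
  M: [ρ]_M + [f]_M + [W]_M + [ζ]_M = (1) + (0) + (1) + (0) = 2
  L: [ρ]_L + [f]_L + [W]_L + [ζ]_L = (-3) + (0) + (2) + (1) = 0
  T: [ρ]_T + [f]_T + [W]_T + [ζ]_T = (0) + (-1) + (-2) + (2) = -1
Net dimensions [M² T⁻¹] ≠ [1] — not dimensionless.

no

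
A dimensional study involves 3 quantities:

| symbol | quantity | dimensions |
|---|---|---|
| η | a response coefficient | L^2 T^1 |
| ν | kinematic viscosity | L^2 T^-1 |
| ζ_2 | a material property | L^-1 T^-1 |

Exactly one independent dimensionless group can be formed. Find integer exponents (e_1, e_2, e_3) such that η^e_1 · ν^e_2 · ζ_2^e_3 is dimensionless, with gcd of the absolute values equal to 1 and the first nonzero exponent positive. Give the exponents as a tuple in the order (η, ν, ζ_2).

(3, -1, 4)

L: e_1·(2) + e_2·(2) + e_3·(-1) = 0
T: e_1·(1) + e_2·(-1) + e_3·(-1) = 0
Solving this homogeneous linear system for the smallest-integer solution (first nonzero entry positive) gives (3, -1, 4).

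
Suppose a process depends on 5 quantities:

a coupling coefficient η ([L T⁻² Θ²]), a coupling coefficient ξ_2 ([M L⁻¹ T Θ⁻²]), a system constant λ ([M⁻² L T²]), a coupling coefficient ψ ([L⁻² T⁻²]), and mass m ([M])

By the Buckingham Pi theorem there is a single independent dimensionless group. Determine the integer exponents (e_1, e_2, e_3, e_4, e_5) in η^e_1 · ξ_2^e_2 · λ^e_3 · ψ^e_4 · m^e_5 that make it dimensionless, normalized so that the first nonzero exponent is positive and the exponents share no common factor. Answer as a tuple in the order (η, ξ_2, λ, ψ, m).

(2, 2, 2, 1, 2)

M: e_1·(0) + e_2·(1) + e_3·(-2) + e_4·(0) + e_5·(1) = 0
L: e_1·(1) + e_2·(-1) + e_3·(1) + e_4·(-2) + e_5·(0) = 0
T: e_1·(-2) + e_2·(1) + e_3·(2) + e_4·(-2) + e_5·(0) = 0
Θ: e_1·(2) + e_2·(-2) + e_3·(0) + e_4·(0) + e_5·(0) = 0
Solving this homogeneous linear system for the smallest-integer solution (first nonzero entry positive) gives (2, 2, 2, 1, 2).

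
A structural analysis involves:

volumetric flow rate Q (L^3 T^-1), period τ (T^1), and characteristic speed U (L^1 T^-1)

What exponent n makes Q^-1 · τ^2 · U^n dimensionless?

3

Balance the L exponent: (1)·n from U, plus −(3) + 2·(0) = -3 from the rest, must sum to zero.
n − 3 = 0, so n = 3.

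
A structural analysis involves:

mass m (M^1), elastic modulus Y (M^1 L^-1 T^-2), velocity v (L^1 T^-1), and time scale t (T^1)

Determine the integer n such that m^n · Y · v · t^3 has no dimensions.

Balance the M exponent: (1)·n from m, plus (1) + (0) + 3·(0) = 1 from the rest, must sum to zero.
n + 1 = 0, so n = -1.

-1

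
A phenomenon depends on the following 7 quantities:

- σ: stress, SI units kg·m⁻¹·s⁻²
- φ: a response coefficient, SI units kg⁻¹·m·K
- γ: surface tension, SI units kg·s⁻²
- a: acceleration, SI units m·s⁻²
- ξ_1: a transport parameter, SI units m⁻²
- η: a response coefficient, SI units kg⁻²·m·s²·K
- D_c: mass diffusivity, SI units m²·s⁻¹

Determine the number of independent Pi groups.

3

There are 7 variables and 4 base dimensions (M, L, T, Θ).
The dimension matrix has rank 4.
Independent dimensionless groups: 7 − 4 = 3.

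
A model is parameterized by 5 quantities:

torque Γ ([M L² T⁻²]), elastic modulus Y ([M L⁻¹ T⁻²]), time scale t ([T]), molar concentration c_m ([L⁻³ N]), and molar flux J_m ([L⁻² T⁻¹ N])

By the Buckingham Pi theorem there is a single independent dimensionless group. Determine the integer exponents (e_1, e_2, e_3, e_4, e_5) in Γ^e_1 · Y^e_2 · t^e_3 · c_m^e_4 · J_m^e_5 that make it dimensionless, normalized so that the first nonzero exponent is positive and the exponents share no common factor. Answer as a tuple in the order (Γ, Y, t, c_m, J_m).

(1, -1, -3, 3, -3)

M: e_1·(1) + e_2·(1) + e_3·(0) + e_4·(0) + e_5·(0) = 0
L: e_1·(2) + e_2·(-1) + e_3·(0) + e_4·(-3) + e_5·(-2) = 0
T: e_1·(-2) + e_2·(-2) + e_3·(1) + e_4·(0) + e_5·(-1) = 0
N: e_1·(0) + e_2·(0) + e_3·(0) + e_4·(1) + e_5·(1) = 0
Solving this homogeneous linear system for the smallest-integer solution (first nonzero entry positive) gives (1, -1, -3, 3, -3).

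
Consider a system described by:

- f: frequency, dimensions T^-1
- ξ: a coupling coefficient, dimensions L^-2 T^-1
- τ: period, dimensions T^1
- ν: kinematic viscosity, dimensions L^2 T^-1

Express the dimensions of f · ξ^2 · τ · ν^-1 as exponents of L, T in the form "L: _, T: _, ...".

L: -6, T: -1

Collect each base-dimension exponent across the product:
  L: (0) + 2·(-2) + (0) − (2) = -6
  T: (-1) + 2·(-1) + (1) − (-1) = -1
So the dimensions are [L⁻⁶ T⁻¹].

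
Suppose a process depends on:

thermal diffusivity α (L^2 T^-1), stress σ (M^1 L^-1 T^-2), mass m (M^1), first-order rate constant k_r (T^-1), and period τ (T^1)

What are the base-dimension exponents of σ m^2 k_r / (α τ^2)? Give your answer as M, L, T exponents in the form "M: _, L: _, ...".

Collect each base-dimension exponent across the product:
  M: −(0) + (1) + 2·(1) + (0) − 2·(0) = 3
  L: −(2) + (-1) + 2·(0) + (0) − 2·(0) = -3
  T: −(-1) + (-2) + 2·(0) + (-1) − 2·(1) = -4
So the dimensions are [M³ L⁻³ T⁻⁴].

M: 3, L: -3, T: -4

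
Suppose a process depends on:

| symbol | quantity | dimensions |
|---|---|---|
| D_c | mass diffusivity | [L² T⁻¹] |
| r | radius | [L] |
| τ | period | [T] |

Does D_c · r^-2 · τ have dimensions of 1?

Sum the exponent of each base dimension across the product:
  M: [D_c]_M − 2·[r]_M + [τ]_M = (0) − 2·(0) + (0) = 0
  L: [D_c]_L − 2·[r]_L + [τ]_L = (2) − 2·(1) + (0) = 0
  T: [D_c]_T − 2·[r]_T + [τ]_T = (-1) − 2·(0) + (1) = 0
All base exponents vanish — dimensionless.

yes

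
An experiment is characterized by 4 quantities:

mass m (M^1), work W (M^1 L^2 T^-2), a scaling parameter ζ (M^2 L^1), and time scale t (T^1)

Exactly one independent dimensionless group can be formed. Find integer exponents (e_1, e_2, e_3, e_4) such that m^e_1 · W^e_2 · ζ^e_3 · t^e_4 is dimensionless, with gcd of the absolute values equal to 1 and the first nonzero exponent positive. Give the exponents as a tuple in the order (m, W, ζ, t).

M: e_1·(1) + e_2·(1) + e_3·(2) + e_4·(0) = 0
L: e_1·(0) + e_2·(2) + e_3·(1) + e_4·(0) = 0
T: e_1·(0) + e_2·(-2) + e_3·(0) + e_4·(1) = 0
Solving this homogeneous linear system for the smallest-integer solution (first nonzero entry positive) gives (3, 1, -2, 2).

(3, 1, -2, 2)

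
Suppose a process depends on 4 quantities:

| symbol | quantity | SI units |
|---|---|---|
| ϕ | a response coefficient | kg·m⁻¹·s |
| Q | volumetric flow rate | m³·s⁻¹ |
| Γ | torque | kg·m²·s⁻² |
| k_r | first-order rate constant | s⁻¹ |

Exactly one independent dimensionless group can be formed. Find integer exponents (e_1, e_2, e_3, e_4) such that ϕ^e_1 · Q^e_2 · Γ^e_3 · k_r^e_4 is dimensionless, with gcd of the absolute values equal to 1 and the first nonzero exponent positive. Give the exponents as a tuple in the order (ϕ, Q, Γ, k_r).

(1, 1, -1, 2)

M: e_1·(1) + e_2·(0) + e_3·(1) + e_4·(0) = 0
L: e_1·(-1) + e_2·(3) + e_3·(2) + e_4·(0) = 0
T: e_1·(1) + e_2·(-1) + e_3·(-2) + e_4·(-1) = 0
Solving this homogeneous linear system for the smallest-integer solution (first nonzero entry positive) gives (1, 1, -1, 2).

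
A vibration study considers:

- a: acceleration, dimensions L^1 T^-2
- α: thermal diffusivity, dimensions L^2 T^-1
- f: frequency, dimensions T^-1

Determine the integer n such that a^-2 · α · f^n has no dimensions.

3

Balance the T exponent: (-1)·n from f, plus −2·(-2) + (-1) = 3 from the rest, must sum to zero.
−n + 3 = 0, so n = 3.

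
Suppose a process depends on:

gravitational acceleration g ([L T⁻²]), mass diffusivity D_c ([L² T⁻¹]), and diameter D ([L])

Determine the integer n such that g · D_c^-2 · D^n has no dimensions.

Balance the L exponent: (1)·n from D, plus (1) − 2·(2) = -3 from the rest, must sum to zero.
n − 3 = 0, so n = 3.

3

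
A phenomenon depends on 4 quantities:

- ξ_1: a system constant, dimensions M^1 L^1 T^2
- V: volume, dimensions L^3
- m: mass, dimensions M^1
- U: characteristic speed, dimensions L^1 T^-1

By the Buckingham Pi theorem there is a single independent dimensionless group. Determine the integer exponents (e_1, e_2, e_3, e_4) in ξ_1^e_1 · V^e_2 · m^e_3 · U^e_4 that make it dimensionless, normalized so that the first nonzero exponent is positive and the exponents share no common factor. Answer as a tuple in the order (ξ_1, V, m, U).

M: e_1·(1) + e_2·(0) + e_3·(1) + e_4·(0) = 0
L: e_1·(1) + e_2·(3) + e_3·(0) + e_4·(1) = 0
T: e_1·(2) + e_2·(0) + e_3·(0) + e_4·(-1) = 0
Solving this homogeneous linear system for the smallest-integer solution (first nonzero entry positive) gives (1, -1, -1, 2).

(1, -1, -1, 2)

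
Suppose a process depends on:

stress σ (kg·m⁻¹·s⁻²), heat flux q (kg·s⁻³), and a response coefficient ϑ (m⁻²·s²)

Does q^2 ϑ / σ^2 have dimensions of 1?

yes

Sum the exponent of each base dimension across the product:
  M: −2·[σ]_M + 2·[q]_M + [ϑ]_M = −2·(1) + 2·(1) + (0) = 0
  L: −2·[σ]_L + 2·[q]_L + [ϑ]_L = −2·(-1) + 2·(0) + (-2) = 0
  T: −2·[σ]_T + 2·[q]_T + [ϑ]_T = −2·(-2) + 2·(-3) + (2) = 0
All base exponents vanish — dimensionless.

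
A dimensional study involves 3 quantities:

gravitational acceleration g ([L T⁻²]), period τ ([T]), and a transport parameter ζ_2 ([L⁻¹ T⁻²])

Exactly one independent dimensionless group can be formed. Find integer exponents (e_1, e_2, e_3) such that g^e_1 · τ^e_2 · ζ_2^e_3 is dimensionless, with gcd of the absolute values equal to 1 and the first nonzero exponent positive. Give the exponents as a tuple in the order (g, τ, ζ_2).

L: e_1·(1) + e_2·(0) + e_3·(-1) = 0
T: e_1·(-2) + e_2·(1) + e_3·(-2) = 0
Solving this homogeneous linear system for the smallest-integer solution (first nonzero entry positive) gives (1, 4, 1).

(1, 4, 1)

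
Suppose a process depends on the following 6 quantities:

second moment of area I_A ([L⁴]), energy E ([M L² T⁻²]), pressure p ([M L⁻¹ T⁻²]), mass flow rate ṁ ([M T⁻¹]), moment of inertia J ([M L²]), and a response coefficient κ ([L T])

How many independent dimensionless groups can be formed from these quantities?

3

There are 6 variables and 3 base dimensions (M, L, T).
The dimension matrix has rank 3.
Independent dimensionless groups: 6 − 3 = 3.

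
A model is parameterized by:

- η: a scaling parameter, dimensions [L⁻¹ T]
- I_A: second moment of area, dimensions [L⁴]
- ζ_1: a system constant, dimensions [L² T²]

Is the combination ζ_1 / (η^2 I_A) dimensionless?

yes

Sum the exponent of each base dimension across the product:
  L: −2·[η]_L − [I_A]_L + [ζ_1]_L = −2·(-1) − (4) + (2) = 0
  T: −2·[η]_T − [I_A]_T + [ζ_1]_T = −2·(1) − (0) + (2) = 0
All base exponents vanish — dimensionless.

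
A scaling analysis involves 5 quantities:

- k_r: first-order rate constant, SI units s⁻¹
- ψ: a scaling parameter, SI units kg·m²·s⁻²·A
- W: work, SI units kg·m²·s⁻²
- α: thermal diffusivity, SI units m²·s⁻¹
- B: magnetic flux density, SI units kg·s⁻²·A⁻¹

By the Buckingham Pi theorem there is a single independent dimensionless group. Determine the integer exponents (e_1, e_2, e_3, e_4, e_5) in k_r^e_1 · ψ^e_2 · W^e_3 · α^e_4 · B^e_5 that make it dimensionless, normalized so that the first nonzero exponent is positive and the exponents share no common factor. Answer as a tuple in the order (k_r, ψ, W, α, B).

M: e_1·(0) + e_2·(1) + e_3·(1) + e_4·(0) + e_5·(1) = 0
L: e_1·(0) + e_2·(2) + e_3·(2) + e_4·(2) + e_5·(0) = 0
T: e_1·(-1) + e_2·(-2) + e_3·(-2) + e_4·(-1) + e_5·(-2) = 0
I: e_1·(0) + e_2·(1) + e_3·(0) + e_4·(0) + e_5·(-1) = 0
Solving this homogeneous linear system for the smallest-integer solution (first nonzero entry positive) gives (1, -1, 2, -1, -1).

(1, -1, 2, -1, -1)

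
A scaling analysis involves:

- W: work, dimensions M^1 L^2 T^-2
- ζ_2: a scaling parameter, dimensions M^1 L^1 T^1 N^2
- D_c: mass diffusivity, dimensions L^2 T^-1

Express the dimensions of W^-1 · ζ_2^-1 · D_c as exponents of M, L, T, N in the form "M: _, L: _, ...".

M: -2, L: -1, T: 0, N: -2

Collect each base-dimension exponent across the product:
  M: −(1) − (1) + (0) = -2
  L: −(2) − (1) + (2) = -1
  T: −(-2) − (1) + (-1) = 0
  N: −(0) − (2) + (0) = -2
So the dimensions are [M⁻² L⁻¹ N⁻²].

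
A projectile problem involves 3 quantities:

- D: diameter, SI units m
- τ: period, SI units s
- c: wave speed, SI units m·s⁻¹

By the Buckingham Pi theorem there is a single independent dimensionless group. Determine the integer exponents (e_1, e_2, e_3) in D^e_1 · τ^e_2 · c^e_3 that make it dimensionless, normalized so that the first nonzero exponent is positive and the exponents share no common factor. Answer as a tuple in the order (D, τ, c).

L: e_1·(1) + e_2·(0) + e_3·(1) = 0
T: e_1·(0) + e_2·(1) + e_3·(-1) = 0
Solving this homogeneous linear system for the smallest-integer solution (first nonzero entry positive) gives (1, -1, -1).

(1, -1, -1)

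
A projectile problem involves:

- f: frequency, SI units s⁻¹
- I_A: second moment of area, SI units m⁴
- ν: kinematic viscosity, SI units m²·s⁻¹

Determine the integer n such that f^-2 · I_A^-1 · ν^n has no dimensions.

2

Balance the L exponent: (2)·n from ν, plus −2·(0) − (4) = -4 from the rest, must sum to zero.
2n − 4 = 0, so n = 2.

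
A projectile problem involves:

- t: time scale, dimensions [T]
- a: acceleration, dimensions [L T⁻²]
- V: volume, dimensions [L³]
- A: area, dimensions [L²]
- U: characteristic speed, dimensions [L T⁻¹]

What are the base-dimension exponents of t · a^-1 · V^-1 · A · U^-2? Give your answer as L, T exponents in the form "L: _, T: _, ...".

L: -4, T: 5

Collect each base-dimension exponent across the product:
  L: (0) − (1) − (3) + (2) − 2·(1) = -4
  T: (1) − (-2) − (0) + (0) − 2·(-1) = 5
So the dimensions are [L⁻⁴ T⁵].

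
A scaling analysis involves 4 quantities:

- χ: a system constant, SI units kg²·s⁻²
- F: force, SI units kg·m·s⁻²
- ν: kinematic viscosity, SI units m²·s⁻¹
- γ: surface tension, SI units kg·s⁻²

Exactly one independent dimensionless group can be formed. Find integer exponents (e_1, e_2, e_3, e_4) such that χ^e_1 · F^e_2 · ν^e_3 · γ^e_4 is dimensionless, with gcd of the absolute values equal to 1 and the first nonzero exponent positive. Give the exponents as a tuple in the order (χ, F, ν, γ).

M: e_1·(2) + e_2·(1) + e_3·(0) + e_4·(1) = 0
L: e_1·(0) + e_2·(1) + e_3·(2) + e_4·(0) = 0
T: e_1·(-2) + e_2·(-2) + e_3·(-1) + e_4·(-2) = 0
Solving this homogeneous linear system for the smallest-integer solution (first nonzero entry positive) gives (1, -4, 2, 2).

(1, -4, 2, 2)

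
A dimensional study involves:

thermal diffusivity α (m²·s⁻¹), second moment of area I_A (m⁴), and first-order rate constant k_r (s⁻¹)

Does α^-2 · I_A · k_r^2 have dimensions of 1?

Sum the exponent of each base dimension across the product:
  L: −2·[α]_L + [I_A]_L + 2·[k_r]_L = −2·(2) + (4) + 2·(0) = 0
  T: −2·[α]_T + [I_A]_T + 2·[k_r]_T = −2·(-1) + (0) + 2·(-1) = 0
All base exponents vanish — dimensionless.

yes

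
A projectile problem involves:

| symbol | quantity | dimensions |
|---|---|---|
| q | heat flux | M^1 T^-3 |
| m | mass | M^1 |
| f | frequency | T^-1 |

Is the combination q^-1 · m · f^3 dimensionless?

Sum the exponent of each base dimension across the product:
  M: −[q]_M + [m]_M + 3·[f]_M = −(1) + (1) + 3·(0) = 0
  L: −[q]_L + [m]_L + 3·[f]_L = −(0) + (0) + 3·(0) = 0
  T: −[q]_T + [m]_T + 3·[f]_T = −(-3) + (0) + 3·(-1) = 0
All base exponents vanish — dimensionless.

yes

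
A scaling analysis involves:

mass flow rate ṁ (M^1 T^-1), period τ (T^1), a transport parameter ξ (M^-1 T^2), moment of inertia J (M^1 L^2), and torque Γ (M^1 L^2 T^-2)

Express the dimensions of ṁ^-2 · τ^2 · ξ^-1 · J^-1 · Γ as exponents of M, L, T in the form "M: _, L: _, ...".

Collect each base-dimension exponent across the product:
  M: −2·(1) + 2·(0) − (-1) − (1) + (1) = -1
  L: −2·(0) + 2·(0) − (0) − (2) + (2) = 0
  T: −2·(-1) + 2·(1) − (2) − (0) + (-2) = 0
So the dimensions are [M⁻¹].

M: -1, L: 0, T: 0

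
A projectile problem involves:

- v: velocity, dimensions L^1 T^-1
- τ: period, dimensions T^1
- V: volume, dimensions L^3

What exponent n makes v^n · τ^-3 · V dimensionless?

-3

Balance the L exponent: (1)·n from v, plus −3·(0) + (3) = 3 from the rest, must sum to zero.
n + 3 = 0, so n = -3.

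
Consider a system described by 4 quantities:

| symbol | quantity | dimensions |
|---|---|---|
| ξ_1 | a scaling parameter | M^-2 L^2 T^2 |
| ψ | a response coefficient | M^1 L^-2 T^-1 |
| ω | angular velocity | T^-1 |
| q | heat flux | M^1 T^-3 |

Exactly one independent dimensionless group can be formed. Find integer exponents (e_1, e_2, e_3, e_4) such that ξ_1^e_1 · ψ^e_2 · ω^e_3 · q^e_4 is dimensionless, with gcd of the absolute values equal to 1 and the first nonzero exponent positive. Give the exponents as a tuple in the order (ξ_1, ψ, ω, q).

(1, 1, -2, 1)

M: e_1·(-2) + e_2·(1) + e_3·(0) + e_4·(1) = 0
L: e_1·(2) + e_2·(-2) + e_3·(0) + e_4·(0) = 0
T: e_1·(2) + e_2·(-1) + e_3·(-1) + e_4·(-3) = 0
Solving this homogeneous linear system for the smallest-integer solution (first nonzero entry positive) gives (1, 1, -2, 1).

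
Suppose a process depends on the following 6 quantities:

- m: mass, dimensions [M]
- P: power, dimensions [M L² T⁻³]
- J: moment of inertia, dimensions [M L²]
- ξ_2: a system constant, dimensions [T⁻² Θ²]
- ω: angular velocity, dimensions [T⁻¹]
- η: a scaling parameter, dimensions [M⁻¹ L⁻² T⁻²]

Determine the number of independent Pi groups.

2

There are 6 variables and 4 base dimensions (M, L, T, Θ).
The dimension matrix has rank 4.
Independent dimensionless groups: 6 − 4 = 2.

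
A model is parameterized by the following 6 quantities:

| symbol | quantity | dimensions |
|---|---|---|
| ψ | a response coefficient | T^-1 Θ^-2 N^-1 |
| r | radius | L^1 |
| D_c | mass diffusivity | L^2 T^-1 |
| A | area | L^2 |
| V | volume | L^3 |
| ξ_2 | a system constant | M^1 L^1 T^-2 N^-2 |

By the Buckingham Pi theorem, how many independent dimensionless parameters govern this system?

There are 6 variables and 5 base dimensions (M, L, T, Θ, N).
The dimension matrix has rank 4 (less than 5: the dimension vectors are linearly dependent).
Independent dimensionless groups: 6 − 4 = 2.

2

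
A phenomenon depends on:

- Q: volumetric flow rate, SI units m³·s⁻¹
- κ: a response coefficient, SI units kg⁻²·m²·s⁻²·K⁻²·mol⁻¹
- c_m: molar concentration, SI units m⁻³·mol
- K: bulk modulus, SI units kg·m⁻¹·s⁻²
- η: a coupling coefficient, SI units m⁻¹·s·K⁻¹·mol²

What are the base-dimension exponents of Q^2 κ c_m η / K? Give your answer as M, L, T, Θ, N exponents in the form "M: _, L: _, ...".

M: -3, L: 5, T: -1, Θ: -3, N: 2

Collect each base-dimension exponent across the product:
  M: 2·(0) + (-2) + (0) − (1) + (0) = -3
  L: 2·(3) + (2) + (-3) − (-1) + (-1) = 5
  T: 2·(-1) + (-2) + (0) − (-2) + (1) = -1
  Θ: 2·(0) + (-2) + (0) − (0) + (-1) = -3
  N: 2·(0) + (-1) + (1) − (0) + (2) = 2
So the dimensions are [M⁻³ L⁵ T⁻¹ Θ⁻³ N²].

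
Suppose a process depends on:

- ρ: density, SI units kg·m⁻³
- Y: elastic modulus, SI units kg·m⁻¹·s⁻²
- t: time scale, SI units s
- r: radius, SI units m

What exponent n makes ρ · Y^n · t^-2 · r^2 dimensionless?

-1

Balance the M exponent: (1)·n from Y, plus (1) − 2·(0) + 2·(0) = 1 from the rest, must sum to zero.
n + 1 = 0, so n = -1.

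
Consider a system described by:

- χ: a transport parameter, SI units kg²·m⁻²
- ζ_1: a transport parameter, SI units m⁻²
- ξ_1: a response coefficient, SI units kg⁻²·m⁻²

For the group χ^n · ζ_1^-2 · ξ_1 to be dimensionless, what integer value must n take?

1

Balance the M exponent: (2)·n from χ, plus −2·(0) + (-2) = -2 from the rest, must sum to zero.
2n − 2 = 0, so n = 1.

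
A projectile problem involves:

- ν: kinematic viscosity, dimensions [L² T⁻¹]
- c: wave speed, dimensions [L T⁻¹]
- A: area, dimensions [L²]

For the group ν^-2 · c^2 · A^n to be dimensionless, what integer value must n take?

1

Balance the L exponent: (2)·n from A, plus −2·(2) + 2·(1) = -2 from the rest, must sum to zero.
2n − 2 = 0, so n = 1.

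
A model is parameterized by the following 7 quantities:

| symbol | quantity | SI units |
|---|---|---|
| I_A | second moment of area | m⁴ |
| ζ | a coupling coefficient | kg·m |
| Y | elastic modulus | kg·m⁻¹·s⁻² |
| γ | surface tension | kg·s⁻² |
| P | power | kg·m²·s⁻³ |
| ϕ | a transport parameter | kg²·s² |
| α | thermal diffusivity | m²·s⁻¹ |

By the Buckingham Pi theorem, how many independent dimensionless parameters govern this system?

There are 7 variables and 3 base dimensions (M, L, T).
The dimension matrix has rank 3.
Independent dimensionless groups: 7 − 3 = 4.

4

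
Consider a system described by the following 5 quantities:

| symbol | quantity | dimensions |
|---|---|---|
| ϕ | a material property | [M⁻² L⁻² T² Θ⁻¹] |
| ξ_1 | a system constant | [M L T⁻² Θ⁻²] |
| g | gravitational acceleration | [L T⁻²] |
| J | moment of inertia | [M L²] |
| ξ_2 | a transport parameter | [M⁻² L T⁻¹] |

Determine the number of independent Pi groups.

1

There are 5 variables and 4 base dimensions (M, L, T, Θ).
The dimension matrix has rank 4.
Independent dimensionless groups: 5 − 4 = 1.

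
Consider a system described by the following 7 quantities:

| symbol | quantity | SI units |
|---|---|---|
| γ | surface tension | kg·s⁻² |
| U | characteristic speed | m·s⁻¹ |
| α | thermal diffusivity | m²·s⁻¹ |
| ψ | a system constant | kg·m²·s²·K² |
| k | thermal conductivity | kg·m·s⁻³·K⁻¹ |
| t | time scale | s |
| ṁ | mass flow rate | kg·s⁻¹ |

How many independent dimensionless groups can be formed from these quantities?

There are 7 variables and 4 base dimensions (M, L, T, Θ).
The dimension matrix has rank 4.
Independent dimensionless groups: 7 − 4 = 3.

3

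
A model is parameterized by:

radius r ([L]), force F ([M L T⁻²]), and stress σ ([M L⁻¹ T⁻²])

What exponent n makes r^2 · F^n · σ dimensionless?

Balance the M exponent: (1)·n from F, plus 2·(0) + (1) = 1 from the rest, must sum to zero.
n + 1 = 0, so n = -1.

-1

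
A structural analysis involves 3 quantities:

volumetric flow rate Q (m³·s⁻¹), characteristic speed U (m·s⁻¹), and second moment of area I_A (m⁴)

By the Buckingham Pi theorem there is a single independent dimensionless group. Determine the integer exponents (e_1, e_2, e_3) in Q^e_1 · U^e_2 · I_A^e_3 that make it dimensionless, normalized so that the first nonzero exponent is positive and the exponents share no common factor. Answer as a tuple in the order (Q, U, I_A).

(2, -2, -1)

L: e_1·(3) + e_2·(1) + e_3·(4) = 0
T: e_1·(-1) + e_2·(-1) + e_3·(0) = 0
Solving this homogeneous linear system for the smallest-integer solution (first nonzero entry positive) gives (2, -2, -1).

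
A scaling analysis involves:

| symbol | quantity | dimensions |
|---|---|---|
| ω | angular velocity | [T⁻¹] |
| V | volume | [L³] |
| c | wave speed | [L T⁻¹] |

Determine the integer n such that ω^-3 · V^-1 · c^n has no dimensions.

Balance the L exponent: (1)·n from c, plus −3·(0) − (3) = -3 from the rest, must sum to zero.
n − 3 = 0, so n = 3.

3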